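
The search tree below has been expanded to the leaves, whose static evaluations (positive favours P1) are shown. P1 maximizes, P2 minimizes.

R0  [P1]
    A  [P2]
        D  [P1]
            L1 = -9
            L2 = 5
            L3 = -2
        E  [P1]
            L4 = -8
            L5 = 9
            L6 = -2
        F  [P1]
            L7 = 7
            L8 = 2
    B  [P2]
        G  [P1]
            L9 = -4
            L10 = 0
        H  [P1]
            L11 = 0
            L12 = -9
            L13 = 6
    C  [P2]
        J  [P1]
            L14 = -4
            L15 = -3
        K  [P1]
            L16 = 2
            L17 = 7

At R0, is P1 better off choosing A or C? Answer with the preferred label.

A

D (P1): max(-9, 5, -2) = 5
E (P1): max(-8, 9, -2) = 9
F (P1): max(7, 2) = 7
A (P2): min(5, 9, 7) = 5
J (P1): max(-4, -3) = -3
K (P1): max(2, 7) = 7
C (P2): min(-3, 7) = -3
P1 prefers the higher value; A=5, C=-3. A is better since 5 > -3.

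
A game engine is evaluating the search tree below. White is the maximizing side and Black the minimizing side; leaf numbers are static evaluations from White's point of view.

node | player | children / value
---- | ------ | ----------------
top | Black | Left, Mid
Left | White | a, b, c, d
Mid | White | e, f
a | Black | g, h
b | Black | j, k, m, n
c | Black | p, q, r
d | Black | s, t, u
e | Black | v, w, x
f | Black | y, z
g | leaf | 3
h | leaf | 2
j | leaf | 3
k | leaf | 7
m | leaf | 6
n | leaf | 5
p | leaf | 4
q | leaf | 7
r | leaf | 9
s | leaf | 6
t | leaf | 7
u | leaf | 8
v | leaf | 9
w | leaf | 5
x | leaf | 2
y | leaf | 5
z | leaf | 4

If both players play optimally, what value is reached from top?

a (Black): min(3, 2) = 2
b (Black): min(3, 7, 6, 5) = 3
c (Black): min(4, 7, 9) = 4
d (Black): min(6, 7, 8) = 6
Left (White): max(2, 3, 4, 6) = 6
e (Black): min(9, 5, 2) = 2
f (Black): min(5, 4) = 4
Mid (White): max(2, 4) = 4
top (Black): min(6, 4) = 4

4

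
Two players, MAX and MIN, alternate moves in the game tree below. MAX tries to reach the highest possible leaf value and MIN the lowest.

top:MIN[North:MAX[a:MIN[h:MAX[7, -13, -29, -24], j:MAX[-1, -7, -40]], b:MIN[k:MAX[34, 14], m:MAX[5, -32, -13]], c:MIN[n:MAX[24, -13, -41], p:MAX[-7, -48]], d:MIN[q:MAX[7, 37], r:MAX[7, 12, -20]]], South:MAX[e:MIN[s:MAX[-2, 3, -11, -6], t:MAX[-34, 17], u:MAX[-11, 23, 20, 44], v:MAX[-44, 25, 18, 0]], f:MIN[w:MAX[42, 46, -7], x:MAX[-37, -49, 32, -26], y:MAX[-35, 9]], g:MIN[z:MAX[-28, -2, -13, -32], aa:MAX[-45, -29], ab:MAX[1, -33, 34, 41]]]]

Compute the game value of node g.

z (MAX): max(-28, -2, -13, -32) = -2
aa (MAX): max(-45, -29) = -29
ab (MAX): max(1, -33, 34, 41) = 41
g (MIN): min(-2, -29, 41) = -29

-29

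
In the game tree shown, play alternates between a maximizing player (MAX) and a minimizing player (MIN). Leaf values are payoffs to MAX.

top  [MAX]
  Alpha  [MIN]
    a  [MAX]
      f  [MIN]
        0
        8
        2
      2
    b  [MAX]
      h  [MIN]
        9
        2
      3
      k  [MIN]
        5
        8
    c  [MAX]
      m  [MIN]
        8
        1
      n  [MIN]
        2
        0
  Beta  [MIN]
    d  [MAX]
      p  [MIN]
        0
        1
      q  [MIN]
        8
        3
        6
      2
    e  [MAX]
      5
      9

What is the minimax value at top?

3

f (MIN): min(0, 8, 2) = 0
a (MAX): max(0, 2) = 2
h (MIN): min(9, 2) = 2
k (MIN): min(5, 8) = 5
b (MAX): max(2, 3, 5) = 5
m (MIN): min(8, 1) = 1
n (MIN): min(2, 0) = 0
c (MAX): max(1, 0) = 1
Alpha (MIN): min(2, 5, 1) = 1
p (MIN): min(0, 1) = 0
q (MIN): min(8, 3, 6) = 3
d (MAX): max(0, 3, 2) = 3
e (MAX): max(5, 9) = 9
Beta (MIN): min(3, 9) = 3
top (MAX): max(1, 3) = 3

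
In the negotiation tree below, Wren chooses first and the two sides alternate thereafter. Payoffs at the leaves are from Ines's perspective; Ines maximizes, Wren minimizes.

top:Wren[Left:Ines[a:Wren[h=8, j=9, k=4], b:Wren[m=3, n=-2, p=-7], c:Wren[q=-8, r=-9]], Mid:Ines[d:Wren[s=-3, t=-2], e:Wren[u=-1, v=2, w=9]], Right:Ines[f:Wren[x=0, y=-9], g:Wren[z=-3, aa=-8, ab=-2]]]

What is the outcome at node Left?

4

a (Wren): min(8, 9, 4) = 4
b (Wren): min(3, -2, -7) = -7
c (Wren): min(-8, -9) = -9
Left (Ines): max(4, -7, -9) = 4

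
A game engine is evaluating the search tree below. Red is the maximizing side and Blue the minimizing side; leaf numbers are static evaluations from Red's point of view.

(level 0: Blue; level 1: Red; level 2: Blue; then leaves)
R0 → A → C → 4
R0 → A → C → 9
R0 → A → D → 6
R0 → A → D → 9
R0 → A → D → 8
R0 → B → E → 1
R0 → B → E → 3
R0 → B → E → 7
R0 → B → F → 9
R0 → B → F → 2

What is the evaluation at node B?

E (Blue): min(1, 3, 7) = 1
F (Blue): min(9, 2) = 2
B (Red): max(1, 2) = 2

2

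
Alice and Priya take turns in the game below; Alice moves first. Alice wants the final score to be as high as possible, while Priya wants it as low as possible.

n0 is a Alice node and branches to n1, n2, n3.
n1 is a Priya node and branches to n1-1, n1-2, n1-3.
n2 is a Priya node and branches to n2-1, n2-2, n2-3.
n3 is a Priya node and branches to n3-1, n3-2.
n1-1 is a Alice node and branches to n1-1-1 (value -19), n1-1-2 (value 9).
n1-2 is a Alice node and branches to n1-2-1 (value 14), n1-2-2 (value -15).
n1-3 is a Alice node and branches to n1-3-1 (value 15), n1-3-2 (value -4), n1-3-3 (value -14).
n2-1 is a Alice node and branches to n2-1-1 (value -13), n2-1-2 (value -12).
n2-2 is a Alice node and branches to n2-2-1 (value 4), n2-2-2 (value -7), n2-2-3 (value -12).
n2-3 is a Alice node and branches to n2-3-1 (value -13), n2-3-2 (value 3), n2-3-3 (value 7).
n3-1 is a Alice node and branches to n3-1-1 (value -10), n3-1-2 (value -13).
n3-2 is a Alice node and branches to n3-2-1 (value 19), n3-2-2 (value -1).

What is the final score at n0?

n1-1 (Alice): max(-19, 9) = 9
n1-2 (Alice): max(14, -15) = 14
n1-3 (Alice): max(15, -4, -14) = 15
n1 (Priya): min(9, 14, 15) = 9
n2-1 (Alice): max(-13, -12) = -12
n2-2 (Alice): max(4, -7, -12) = 4
n2-3 (Alice): max(-13, 3, 7) = 7
n2 (Priya): min(-12, 4, 7) = -12
n3-1 (Alice): max(-10, -13) = -10
n3-2 (Alice): max(19, -1) = 19
n3 (Priya): min(-10, 19) = -10
n0 (Alice): max(9, -12, -10) = 9

9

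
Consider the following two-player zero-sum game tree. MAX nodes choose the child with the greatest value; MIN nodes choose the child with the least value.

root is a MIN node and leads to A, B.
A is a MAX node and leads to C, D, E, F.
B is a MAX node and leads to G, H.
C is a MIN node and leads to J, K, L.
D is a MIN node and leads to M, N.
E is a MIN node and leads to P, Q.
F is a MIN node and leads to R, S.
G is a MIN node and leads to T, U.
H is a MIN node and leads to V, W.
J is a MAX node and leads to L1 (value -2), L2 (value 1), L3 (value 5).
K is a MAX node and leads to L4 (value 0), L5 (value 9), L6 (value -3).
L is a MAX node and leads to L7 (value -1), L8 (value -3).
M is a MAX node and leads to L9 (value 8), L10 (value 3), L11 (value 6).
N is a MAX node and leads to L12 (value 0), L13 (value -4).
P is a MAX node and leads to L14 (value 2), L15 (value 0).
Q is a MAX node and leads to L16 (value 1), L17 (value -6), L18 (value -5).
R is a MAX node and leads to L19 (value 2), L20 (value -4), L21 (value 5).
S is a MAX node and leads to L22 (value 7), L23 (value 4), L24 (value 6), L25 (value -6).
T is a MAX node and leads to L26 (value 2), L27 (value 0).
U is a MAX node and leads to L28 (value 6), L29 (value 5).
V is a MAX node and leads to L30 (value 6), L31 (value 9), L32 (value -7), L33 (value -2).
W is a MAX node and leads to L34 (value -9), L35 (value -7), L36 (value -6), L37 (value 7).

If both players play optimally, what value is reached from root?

5

J (MAX): max(-2, 1, 5) = 5
K (MAX): max(0, 9, -3) = 9
L (MAX): max(-1, -3) = -1
C (MIN): min(5, 9, -1) = -1
M (MAX): max(8, 3, 6) = 8
N (MAX): max(0, -4) = 0
D (MIN): min(8, 0) = 0
P (MAX): max(2, 0) = 2
Q (MAX): max(1, -6, -5) = 1
E (MIN): min(2, 1) = 1
R (MAX): max(2, -4, 5) = 5
S (MAX): max(7, 4, 6, -6) = 7
F (MIN): min(5, 7) = 5
A (MAX): max(-1, 0, 1, 5) = 5
T (MAX): max(2, 0) = 2
U (MAX): max(6, 5) = 6
G (MIN): min(2, 6) = 2
V (MAX): max(6, 9, -7, -2) = 9
W (MAX): max(-9, -7, -6, 7) = 7
H (MIN): min(9, 7) = 7
B (MAX): max(2, 7) = 7
root (MIN): min(5, 7) = 5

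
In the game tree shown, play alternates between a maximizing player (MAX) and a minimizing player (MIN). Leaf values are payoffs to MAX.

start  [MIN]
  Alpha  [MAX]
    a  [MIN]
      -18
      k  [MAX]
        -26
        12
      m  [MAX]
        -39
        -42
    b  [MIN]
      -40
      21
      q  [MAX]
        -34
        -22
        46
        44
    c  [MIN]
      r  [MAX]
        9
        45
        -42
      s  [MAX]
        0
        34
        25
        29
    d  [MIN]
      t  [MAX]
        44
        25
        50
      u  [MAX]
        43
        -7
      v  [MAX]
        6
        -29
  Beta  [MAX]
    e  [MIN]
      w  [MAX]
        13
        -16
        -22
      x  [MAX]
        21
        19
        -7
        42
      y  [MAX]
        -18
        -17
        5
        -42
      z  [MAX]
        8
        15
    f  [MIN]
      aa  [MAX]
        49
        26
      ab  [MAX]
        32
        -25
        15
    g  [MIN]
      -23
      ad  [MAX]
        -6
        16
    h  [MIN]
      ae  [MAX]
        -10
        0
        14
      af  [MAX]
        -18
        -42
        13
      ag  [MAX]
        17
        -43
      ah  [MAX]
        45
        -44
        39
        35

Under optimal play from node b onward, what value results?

-40

q (MAX): max(-34, -22, 46, 44) = 46
b (MIN): min(-40, 21, 46) = -40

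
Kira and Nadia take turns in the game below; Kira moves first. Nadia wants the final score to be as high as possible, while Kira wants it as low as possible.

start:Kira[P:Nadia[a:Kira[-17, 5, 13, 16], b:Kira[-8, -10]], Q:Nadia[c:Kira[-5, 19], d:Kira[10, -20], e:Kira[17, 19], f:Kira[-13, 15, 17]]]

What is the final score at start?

a (Kira): min(-17, 5, 13, 16) = -17
b (Kira): min(-8, -10) = -10
P (Nadia): max(-17, -10) = -10
c (Kira): min(-5, 19) = -5
d (Kira): min(10, -20) = -20
e (Kira): min(17, 19) = 17
f (Kira): min(-13, 15, 17) = -13
Q (Nadia): max(-5, -20, 17, -13) = 17
start (Kira): min(-10, 17) = -10

-10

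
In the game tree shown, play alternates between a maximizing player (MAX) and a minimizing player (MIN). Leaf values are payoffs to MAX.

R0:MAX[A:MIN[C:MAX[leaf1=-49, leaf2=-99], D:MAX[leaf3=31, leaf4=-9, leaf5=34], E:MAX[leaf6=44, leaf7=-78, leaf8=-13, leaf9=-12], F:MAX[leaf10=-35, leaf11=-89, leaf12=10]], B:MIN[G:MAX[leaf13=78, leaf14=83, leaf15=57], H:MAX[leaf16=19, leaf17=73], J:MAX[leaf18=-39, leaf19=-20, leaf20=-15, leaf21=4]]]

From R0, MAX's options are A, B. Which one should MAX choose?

C (MAX): max(-49, -99) = -49
D (MAX): max(31, -9, 34) = 34
E (MAX): max(44, -78, -13, -12) = 44
F (MAX): max(-35, -89, 10) = 10
A (MIN): min(-49, 34, 44, 10) = -49
G (MAX): max(78, 83, 57) = 83
H (MAX): max(19, 73) = 73
J (MAX): max(-39, -20, -15, 4) = 4
B (MIN): min(83, 73, 4) = 4
R0 (MAX): max(-49, 4) = 4
MAX at R0 wants the highest of {A=-49, B=4}, so chooses B.

B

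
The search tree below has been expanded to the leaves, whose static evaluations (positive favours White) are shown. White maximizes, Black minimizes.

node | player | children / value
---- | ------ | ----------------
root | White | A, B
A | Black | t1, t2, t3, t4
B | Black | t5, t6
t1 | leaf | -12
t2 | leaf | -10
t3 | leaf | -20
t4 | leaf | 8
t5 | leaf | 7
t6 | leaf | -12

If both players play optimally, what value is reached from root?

A (Black): min(-12, -10, -20, 8) = -20
B (Black): min(7, -12) = -12
root (White): max(-20, -12) = -12

-12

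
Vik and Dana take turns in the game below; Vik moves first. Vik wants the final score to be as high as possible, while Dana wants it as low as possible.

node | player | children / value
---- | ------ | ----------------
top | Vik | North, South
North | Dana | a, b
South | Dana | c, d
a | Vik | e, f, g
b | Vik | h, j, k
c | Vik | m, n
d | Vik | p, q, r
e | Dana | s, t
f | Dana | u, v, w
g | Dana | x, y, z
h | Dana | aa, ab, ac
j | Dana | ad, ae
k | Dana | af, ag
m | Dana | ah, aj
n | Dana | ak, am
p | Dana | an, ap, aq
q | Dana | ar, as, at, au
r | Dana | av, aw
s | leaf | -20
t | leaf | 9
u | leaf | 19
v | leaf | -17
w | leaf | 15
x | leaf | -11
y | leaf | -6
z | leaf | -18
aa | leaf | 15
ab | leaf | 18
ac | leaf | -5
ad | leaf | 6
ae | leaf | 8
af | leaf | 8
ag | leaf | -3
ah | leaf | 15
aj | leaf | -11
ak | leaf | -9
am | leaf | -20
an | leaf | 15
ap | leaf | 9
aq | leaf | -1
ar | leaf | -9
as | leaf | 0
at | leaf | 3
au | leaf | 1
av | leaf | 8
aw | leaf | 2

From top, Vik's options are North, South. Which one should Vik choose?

South

e (Dana): min(-20, 9) = -20
f (Dana): min(19, -17, 15) = -17
g (Dana): min(-11, -6, -18) = -18
a (Vik): max(-20, -17, -18) = -17
h (Dana): min(15, 18, -5) = -5
j (Dana): min(6, 8) = 6
k (Dana): min(8, -3) = -3
b (Vik): max(-5, 6, -3) = 6
North (Dana): min(-17, 6) = -17
m (Dana): min(15, -11) = -11
n (Dana): min(-9, -20) = -20
c (Vik): max(-11, -20) = -11
p (Dana): min(15, 9, -1) = -1
q (Dana): min(-9, 0, 3, 1) = -9
r (Dana): min(8, 2) = 2
d (Vik): max(-1, -9, 2) = 2
South (Dana): min(-11, 2) = -11
top (Vik): max(-17, -11) = -11
Vik at top wants the highest of {North=-17, South=-11}, so chooses South.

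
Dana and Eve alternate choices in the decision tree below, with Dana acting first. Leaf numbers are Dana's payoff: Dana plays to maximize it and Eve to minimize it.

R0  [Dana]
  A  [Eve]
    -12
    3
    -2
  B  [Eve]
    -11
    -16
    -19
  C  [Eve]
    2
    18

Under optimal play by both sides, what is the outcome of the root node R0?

2

A (Eve): min(-12, 3, -2) = -12
B (Eve): min(-11, -16, -19) = -19
C (Eve): min(2, 18) = 2
R0 (Dana): max(-12, -19, 2) = 2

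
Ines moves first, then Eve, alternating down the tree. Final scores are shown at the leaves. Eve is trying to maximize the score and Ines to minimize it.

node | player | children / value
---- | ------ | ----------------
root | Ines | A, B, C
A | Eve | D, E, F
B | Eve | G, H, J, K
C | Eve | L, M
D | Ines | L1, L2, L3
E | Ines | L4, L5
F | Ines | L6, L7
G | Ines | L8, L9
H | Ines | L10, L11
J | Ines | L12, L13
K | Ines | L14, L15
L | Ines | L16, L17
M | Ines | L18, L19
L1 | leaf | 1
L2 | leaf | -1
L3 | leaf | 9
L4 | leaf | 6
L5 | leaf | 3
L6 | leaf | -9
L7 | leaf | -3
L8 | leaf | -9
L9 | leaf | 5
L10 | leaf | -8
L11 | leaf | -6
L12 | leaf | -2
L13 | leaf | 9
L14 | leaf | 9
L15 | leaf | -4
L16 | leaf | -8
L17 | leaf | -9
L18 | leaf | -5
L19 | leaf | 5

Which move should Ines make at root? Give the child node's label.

C

D (Ines): min(1, -1, 9) = -1
E (Ines): min(6, 3) = 3
F (Ines): min(-9, -3) = -9
A (Eve): max(-1, 3, -9) = 3
G (Ines): min(-9, 5) = -9
H (Ines): min(-8, -6) = -8
J (Ines): min(-2, 9) = -2
K (Ines): min(9, -4) = -4
B (Eve): max(-9, -8, -2, -4) = -2
L (Ines): min(-8, -9) = -9
M (Ines): min(-5, 5) = -5
C (Eve): max(-9, -5) = -5
root (Ines): min(3, -2, -5) = -5
Ines at root wants the lowest of {A=3, B=-2, C=-5}, so chooses C.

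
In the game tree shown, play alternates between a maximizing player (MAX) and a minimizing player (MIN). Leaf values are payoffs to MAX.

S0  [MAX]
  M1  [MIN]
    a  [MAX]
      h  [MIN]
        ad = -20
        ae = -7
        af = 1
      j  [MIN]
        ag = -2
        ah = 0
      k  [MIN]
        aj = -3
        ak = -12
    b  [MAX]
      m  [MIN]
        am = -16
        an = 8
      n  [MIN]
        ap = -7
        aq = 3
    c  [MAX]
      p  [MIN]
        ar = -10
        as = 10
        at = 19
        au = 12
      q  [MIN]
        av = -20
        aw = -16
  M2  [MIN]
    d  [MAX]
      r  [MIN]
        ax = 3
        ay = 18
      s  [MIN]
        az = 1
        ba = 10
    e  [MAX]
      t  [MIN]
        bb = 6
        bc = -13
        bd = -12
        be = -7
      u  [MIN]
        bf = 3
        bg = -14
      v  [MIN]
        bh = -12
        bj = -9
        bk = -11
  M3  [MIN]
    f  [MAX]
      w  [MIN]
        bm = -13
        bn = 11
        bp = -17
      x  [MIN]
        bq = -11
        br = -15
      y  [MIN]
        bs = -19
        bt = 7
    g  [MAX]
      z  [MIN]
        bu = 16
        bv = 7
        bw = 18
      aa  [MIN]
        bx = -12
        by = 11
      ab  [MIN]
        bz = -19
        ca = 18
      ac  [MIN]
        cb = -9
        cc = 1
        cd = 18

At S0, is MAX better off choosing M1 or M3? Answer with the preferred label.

h (MIN): min(-20, -7, 1) = -20
j (MIN): min(-2, 0) = -2
k (MIN): min(-3, -12) = -12
a (MAX): max(-20, -2, -12) = -2
m (MIN): min(-16, 8) = -16
n (MIN): min(-7, 3) = -7
b (MAX): max(-16, -7) = -7
p (MIN): min(-10, 10, 19, 12) = -10
q (MIN): min(-20, -16) = -20
c (MAX): max(-10, -20) = -10
M1 (MIN): min(-2, -7, -10) = -10
w (MIN): min(-13, 11, -17) = -17
x (MIN): min(-11, -15) = -15
y (MIN): min(-19, 7) = -19
f (MAX): max(-17, -15, -19) = -15
z (MIN): min(16, 7, 18) = 7
aa (MIN): min(-12, 11) = -12
ab (MIN): min(-19, 18) = -19
ac (MIN): min(-9, 1, 18) = -9
g (MAX): max(7, -12, -19, -9) = 7
M3 (MIN): min(-15, 7) = -15
MAX prefers the higher value; M1=-10, M3=-15. M1 is better since -10 > -15.

M1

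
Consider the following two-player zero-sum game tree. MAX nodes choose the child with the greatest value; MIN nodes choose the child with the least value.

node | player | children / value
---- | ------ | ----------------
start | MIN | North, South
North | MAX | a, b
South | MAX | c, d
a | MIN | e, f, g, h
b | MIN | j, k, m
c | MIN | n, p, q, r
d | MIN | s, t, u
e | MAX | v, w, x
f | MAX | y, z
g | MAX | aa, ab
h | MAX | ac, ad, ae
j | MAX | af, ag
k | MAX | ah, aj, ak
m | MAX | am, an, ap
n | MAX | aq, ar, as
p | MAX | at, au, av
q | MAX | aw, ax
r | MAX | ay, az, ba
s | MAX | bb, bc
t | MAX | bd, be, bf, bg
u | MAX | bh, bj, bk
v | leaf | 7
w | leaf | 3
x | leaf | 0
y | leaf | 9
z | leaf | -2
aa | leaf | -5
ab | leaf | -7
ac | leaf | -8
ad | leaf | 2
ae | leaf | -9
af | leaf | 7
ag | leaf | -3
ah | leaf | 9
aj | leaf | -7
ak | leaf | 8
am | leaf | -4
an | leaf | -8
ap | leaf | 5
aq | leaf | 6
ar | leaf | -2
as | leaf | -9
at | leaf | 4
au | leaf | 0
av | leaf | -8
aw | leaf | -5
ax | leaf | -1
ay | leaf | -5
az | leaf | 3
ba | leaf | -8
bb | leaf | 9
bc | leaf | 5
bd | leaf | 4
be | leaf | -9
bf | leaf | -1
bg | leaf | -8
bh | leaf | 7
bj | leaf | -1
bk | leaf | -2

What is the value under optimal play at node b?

5

j (MAX): max(7, -3) = 7
k (MAX): max(9, -7, 8) = 9
m (MAX): max(-4, -8, 5) = 5
b (MIN): min(7, 9, 5) = 5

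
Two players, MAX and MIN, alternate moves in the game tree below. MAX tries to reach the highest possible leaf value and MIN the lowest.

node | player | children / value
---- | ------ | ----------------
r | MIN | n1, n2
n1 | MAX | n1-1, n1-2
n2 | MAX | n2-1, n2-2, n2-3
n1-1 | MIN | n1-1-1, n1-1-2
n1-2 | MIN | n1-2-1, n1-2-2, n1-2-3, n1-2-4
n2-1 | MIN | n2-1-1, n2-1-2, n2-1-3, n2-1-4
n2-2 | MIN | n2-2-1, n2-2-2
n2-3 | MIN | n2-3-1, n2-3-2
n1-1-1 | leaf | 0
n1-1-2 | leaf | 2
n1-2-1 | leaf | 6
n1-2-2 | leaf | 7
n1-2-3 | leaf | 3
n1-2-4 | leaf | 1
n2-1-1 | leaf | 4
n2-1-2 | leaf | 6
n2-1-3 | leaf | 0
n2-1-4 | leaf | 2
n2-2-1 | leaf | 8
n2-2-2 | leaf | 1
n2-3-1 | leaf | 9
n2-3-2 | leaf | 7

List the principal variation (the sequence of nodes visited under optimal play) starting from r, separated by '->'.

r -> n1 -> n1-2 -> n1-2-4

n1-1 (MIN): min(0, 2) = 0
n1-2 (MIN): min(6, 7, 3, 1) = 1
n1 (MAX): max(0, 1) = 1
n2-1 (MIN): min(4, 6, 0, 2) = 0
n2-2 (MIN): min(8, 1) = 1
n2-3 (MIN): min(9, 7) = 7
n2 (MAX): max(0, 1, 7) = 7
r (MIN): min(1, 7) = 1
At r, MIN picks n1 (lowest: 1).
At n1, MAX picks n1-2 (highest: 1).
At n1-2, MIN picks n1-2-4 (lowest: 1).
Terminal value 1.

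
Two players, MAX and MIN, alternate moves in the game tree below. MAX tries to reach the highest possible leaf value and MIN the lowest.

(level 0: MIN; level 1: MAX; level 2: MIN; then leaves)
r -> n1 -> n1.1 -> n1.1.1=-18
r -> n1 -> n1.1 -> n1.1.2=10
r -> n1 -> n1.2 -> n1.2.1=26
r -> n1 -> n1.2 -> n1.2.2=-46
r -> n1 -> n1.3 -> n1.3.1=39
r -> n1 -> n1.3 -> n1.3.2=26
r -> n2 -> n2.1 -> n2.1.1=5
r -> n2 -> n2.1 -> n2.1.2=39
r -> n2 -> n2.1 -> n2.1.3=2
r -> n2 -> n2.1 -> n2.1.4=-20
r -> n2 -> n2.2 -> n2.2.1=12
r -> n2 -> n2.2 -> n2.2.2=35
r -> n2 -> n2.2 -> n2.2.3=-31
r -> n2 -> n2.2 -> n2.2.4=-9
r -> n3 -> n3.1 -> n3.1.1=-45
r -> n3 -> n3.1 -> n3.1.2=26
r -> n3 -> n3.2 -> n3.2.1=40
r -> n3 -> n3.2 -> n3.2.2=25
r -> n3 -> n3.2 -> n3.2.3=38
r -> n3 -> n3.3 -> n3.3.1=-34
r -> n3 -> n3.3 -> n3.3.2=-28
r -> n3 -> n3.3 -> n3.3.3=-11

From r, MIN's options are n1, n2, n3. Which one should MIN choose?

n1.1 (MIN): min(-18, 10) = -18
n1.2 (MIN): min(26, -46) = -46
n1.3 (MIN): min(39, 26) = 26
n1 (MAX): max(-18, -46, 26) = 26
n2.1 (MIN): min(5, 39, 2, -20) = -20
n2.2 (MIN): min(12, 35, -31, -9) = -31
n2 (MAX): max(-20, -31) = -20
n3.1 (MIN): min(-45, 26) = -45
n3.2 (MIN): min(40, 25, 38) = 25
n3.3 (MIN): min(-34, -28, -11) = -34
n3 (MAX): max(-45, 25, -34) = 25
r (MIN): min(26, -20, 25) = -20
MIN at r wants the lowest of {n1=26, n2=-20, n3=25}, so chooses n2.

n2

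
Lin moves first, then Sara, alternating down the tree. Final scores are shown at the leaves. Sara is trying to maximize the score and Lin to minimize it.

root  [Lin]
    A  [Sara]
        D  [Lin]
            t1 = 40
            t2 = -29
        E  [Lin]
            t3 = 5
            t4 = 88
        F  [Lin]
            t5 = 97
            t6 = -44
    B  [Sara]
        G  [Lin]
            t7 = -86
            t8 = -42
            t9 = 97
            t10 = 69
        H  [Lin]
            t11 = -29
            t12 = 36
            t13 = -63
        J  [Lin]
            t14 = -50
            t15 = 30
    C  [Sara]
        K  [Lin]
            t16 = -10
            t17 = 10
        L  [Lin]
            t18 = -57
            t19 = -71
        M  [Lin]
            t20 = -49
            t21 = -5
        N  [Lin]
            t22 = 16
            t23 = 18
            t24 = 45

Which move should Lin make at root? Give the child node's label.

D (Lin): min(40, -29) = -29
E (Lin): min(5, 88) = 5
F (Lin): min(97, -44) = -44
A (Sara): max(-29, 5, -44) = 5
G (Lin): min(-86, -42, 97, 69) = -86
H (Lin): min(-29, 36, -63) = -63
J (Lin): min(-50, 30) = -50
B (Sara): max(-86, -63, -50) = -50
K (Lin): min(-10, 10) = -10
L (Lin): min(-57, -71) = -71
M (Lin): min(-49, -5) = -49
N (Lin): min(16, 18, 45) = 16
C (Sara): max(-10, -71, -49, 16) = 16
root (Lin): min(5, -50, 16) = -50
Lin at root wants the lowest of {A=5, B=-50, C=16}, so chooses B.

B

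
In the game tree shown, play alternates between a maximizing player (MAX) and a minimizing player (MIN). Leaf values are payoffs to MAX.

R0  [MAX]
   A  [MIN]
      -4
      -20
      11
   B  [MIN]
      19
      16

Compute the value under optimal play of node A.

A (MIN): min(-4, -20, 11) = -20

-20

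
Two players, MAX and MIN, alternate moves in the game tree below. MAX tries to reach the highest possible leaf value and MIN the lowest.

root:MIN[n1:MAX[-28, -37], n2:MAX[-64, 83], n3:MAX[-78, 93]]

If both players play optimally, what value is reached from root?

-28

n1 (MAX): max(-28, -37) = -28
n2 (MAX): max(-64, 83) = 83
n3 (MAX): max(-78, 93) = 93
root (MIN): min(-28, 83, 93) = -28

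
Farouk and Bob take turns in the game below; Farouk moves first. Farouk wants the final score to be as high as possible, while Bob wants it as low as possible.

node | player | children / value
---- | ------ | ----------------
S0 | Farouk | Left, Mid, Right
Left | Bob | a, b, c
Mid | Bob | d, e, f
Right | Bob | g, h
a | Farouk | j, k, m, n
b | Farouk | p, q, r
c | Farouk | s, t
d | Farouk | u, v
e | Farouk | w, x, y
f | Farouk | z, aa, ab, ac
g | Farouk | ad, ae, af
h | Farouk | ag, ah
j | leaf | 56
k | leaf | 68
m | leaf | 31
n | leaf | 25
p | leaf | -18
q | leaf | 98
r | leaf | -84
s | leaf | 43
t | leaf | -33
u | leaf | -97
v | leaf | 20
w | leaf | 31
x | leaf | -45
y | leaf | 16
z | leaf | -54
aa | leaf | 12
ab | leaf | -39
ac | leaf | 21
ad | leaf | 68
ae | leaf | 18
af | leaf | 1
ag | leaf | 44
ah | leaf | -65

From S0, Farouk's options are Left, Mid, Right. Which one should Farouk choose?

Right

a (Farouk): max(56, 68, 31, 25) = 68
b (Farouk): max(-18, 98, -84) = 98
c (Farouk): max(43, -33) = 43
Left (Bob): min(68, 98, 43) = 43
d (Farouk): max(-97, 20) = 20
e (Farouk): max(31, -45, 16) = 31
f (Farouk): max(-54, 12, -39, 21) = 21
Mid (Bob): min(20, 31, 21) = 20
g (Farouk): max(68, 18, 1) = 68
h (Farouk): max(44, -65) = 44
Right (Bob): min(68, 44) = 44
S0 (Farouk): max(43, 20, 44) = 44
Farouk at S0 wants the highest of {Left=43, Mid=20, Right=44}, so chooses Right.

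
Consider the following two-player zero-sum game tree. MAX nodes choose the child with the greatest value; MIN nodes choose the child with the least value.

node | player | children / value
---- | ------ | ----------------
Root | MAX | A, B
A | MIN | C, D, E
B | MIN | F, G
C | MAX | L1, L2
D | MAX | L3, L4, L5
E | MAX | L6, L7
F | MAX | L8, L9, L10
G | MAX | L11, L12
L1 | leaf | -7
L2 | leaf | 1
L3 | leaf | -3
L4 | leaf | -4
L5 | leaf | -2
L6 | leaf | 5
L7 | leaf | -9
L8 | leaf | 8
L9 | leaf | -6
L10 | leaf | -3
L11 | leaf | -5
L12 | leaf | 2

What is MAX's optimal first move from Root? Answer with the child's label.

C (MAX): max(-7, 1) = 1
D (MAX): max(-3, -4, -2) = -2
E (MAX): max(5, -9) = 5
A (MIN): min(1, -2, 5) = -2
F (MAX): max(8, -6, -3) = 8
G (MAX): max(-5, 2) = 2
B (MIN): min(8, 2) = 2
Root (MAX): max(-2, 2) = 2
MAX at Root wants the highest of {A=-2, B=2}, so chooses B.

B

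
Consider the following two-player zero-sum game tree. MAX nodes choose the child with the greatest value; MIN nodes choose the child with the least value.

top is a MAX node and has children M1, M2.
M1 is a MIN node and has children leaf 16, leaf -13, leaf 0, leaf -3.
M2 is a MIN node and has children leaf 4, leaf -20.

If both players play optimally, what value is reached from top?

M1 (MIN): min(16, -13, 0, -3) = -13
M2 (MIN): min(4, -20) = -20
top (MAX): max(-13, -20) = -13

-13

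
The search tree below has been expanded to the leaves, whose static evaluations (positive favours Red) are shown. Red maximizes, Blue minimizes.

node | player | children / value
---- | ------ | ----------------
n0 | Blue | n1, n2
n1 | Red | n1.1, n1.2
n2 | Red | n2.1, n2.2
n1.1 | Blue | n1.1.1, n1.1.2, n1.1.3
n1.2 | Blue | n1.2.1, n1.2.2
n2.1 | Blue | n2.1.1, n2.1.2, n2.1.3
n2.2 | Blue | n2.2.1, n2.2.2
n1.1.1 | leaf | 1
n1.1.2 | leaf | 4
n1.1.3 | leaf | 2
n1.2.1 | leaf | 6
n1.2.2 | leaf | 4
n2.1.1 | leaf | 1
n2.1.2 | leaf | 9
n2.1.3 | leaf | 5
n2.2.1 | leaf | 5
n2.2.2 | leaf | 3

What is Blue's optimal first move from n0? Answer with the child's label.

n2

n1.1 (Blue): min(1, 4, 2) = 1
n1.2 (Blue): min(6, 4) = 4
n1 (Red): max(1, 4) = 4
n2.1 (Blue): min(1, 9, 5) = 1
n2.2 (Blue): min(5, 3) = 3
n2 (Red): max(1, 3) = 3
n0 (Blue): min(4, 3) = 3
Blue at n0 wants the lowest of {n1=4, n2=3}, so chooses n2.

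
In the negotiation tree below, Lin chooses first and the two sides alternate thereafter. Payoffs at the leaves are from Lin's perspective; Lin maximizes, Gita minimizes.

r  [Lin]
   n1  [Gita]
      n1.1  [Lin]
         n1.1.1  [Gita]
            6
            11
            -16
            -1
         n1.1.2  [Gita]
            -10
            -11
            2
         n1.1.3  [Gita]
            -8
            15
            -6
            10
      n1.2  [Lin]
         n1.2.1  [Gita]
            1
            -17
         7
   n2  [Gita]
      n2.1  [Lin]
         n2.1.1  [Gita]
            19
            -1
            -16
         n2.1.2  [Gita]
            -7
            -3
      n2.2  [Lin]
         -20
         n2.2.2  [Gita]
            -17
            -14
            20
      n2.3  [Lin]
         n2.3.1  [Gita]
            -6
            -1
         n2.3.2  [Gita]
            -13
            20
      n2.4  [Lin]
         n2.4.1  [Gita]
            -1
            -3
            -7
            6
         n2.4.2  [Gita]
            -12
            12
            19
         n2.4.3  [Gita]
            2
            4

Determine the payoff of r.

n1.1.1 (Gita): min(6, 11, -16, -1) = -16
n1.1.2 (Gita): min(-10, -11, 2) = -11
n1.1.3 (Gita): min(-8, 15, -6, 10) = -8
n1.1 (Lin): max(-16, -11, -8) = -8
n1.2.1 (Gita): min(1, -17) = -17
n1.2 (Lin): max(-17, 7) = 7
n1 (Gita): min(-8, 7) = -8
n2.1.1 (Gita): min(19, -1, -16) = -16
n2.1.2 (Gita): min(-7, -3) = -7
n2.1 (Lin): max(-16, -7) = -7
n2.2.2 (Gita): min(-17, -14, 20) = -17
n2.2 (Lin): max(-20, -17) = -17
n2.3.1 (Gita): min(-6, -1) = -6
n2.3.2 (Gita): min(-13, 20) = -13
n2.3 (Lin): max(-6, -13) = -6
n2.4.1 (Gita): min(-1, -3, -7, 6) = -7
n2.4.2 (Gita): min(-12, 12, 19) = -12
n2.4.3 (Gita): min(2, 4) = 2
n2.4 (Lin): max(-7, -12, 2) = 2
n2 (Gita): min(-7, -17, -6, 2) = -17
r (Lin): max(-8, -17) = -8

-8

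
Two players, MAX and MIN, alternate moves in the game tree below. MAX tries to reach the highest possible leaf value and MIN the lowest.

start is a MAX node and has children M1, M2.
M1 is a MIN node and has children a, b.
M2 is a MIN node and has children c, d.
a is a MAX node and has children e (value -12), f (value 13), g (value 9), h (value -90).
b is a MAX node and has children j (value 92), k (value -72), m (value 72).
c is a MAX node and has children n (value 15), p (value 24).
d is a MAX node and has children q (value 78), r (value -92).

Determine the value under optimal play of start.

24

a (MAX): max(-12, 13, 9, -90) = 13
b (MAX): max(92, -72, 72) = 92
M1 (MIN): min(13, 92) = 13
c (MAX): max(15, 24) = 24
d (MAX): max(78, -92) = 78
M2 (MIN): min(24, 78) = 24
start (MAX): max(13, 24) = 24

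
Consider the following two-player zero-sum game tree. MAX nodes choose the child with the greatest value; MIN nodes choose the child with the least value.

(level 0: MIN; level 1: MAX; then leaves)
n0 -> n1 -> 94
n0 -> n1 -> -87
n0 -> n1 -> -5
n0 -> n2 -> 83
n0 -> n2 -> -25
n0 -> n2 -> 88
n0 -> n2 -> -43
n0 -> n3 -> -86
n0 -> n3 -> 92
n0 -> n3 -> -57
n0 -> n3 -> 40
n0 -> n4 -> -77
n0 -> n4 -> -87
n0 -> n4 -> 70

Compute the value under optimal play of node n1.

94

n1 (MAX): max(94, -87, -5) = 94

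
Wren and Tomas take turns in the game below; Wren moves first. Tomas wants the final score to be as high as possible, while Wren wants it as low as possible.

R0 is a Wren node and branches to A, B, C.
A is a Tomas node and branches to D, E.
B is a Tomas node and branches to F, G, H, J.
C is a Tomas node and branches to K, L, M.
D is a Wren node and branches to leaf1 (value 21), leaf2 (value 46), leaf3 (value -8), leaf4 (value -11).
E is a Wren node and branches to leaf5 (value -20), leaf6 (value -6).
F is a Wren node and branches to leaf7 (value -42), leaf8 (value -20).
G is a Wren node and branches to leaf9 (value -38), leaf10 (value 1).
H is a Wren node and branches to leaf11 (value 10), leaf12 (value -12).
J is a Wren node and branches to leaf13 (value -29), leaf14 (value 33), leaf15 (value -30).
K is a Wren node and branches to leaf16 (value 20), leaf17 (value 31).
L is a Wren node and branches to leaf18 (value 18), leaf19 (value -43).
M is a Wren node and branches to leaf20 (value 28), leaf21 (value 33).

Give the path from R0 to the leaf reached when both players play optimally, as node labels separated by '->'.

D (Wren): min(21, 46, -8, -11) = -11
E (Wren): min(-20, -6) = -20
A (Tomas): max(-11, -20) = -11
F (Wren): min(-42, -20) = -42
G (Wren): min(-38, 1) = -38
H (Wren): min(10, -12) = -12
J (Wren): min(-29, 33, -30) = -30
B (Tomas): max(-42, -38, -12, -30) = -12
K (Wren): min(20, 31) = 20
L (Wren): min(18, -43) = -43
M (Wren): min(28, 33) = 28
C (Tomas): max(20, -43, 28) = 28
R0 (Wren): min(-11, -12, 28) = -12
At R0, Wren picks B (lowest: -12).
At B, Tomas picks H (highest: -12).
At H, Wren picks leaf12 (lowest: -12).
Terminal value -12.

R0 -> B -> H -> leaf12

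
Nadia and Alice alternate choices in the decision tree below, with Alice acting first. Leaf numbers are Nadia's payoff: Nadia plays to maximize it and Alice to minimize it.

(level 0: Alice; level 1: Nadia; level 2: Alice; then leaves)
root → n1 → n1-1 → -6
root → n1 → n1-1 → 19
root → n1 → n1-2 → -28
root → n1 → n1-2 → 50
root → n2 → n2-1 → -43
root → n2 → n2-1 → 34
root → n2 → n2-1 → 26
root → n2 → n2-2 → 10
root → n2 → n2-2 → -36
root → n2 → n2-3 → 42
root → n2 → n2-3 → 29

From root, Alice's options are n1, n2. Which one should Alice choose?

n1

n1-1 (Alice): min(-6, 19) = -6
n1-2 (Alice): min(-28, 50) = -28
n1 (Nadia): max(-6, -28) = -6
n2-1 (Alice): min(-43, 34, 26) = -43
n2-2 (Alice): min(10, -36) = -36
n2-3 (Alice): min(42, 29) = 29
n2 (Nadia): max(-43, -36, 29) = 29
root (Alice): min(-6, 29) = -6
Alice at root wants the lowest of {n1=-6, n2=29}, so chooses n1.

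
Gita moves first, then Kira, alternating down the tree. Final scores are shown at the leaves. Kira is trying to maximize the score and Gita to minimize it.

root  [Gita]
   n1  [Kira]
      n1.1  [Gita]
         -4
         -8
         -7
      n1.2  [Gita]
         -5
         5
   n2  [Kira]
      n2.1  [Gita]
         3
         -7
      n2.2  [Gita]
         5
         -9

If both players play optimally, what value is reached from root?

n1.1 (Gita): min(-4, -8, -7) = -8
n1.2 (Gita): min(-5, 5) = -5
n1 (Kira): max(-8, -5) = -5
n2.1 (Gita): min(3, -7) = -7
n2.2 (Gita): min(5, -9) = -9
n2 (Kira): max(-7, -9) = -7
root (Gita): min(-5, -7) = -7

-7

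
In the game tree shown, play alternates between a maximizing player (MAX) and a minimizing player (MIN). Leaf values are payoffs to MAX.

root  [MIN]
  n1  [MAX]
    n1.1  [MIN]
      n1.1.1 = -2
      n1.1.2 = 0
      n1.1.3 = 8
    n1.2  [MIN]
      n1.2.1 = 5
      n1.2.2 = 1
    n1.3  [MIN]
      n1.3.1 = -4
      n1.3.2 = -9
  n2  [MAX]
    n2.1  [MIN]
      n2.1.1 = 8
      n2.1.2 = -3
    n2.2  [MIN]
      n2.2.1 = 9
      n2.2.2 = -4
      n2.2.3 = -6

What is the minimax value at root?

n1.1 (MIN): min(-2, 0, 8) = -2
n1.2 (MIN): min(5, 1) = 1
n1.3 (MIN): min(-4, -9) = -9
n1 (MAX): max(-2, 1, -9) = 1
n2.1 (MIN): min(8, -3) = -3
n2.2 (MIN): min(9, -4, -6) = -6
n2 (MAX): max(-3, -6) = -3
root (MIN): min(1, -3) = -3

-3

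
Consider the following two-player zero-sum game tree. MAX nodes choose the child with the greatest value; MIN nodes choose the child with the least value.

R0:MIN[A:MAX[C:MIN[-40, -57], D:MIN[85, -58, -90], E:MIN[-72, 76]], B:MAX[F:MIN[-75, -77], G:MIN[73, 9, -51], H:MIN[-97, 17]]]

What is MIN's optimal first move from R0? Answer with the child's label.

C (MIN): min(-40, -57) = -57
D (MIN): min(85, -58, -90) = -90
E (MIN): min(-72, 76) = -72
A (MAX): max(-57, -90, -72) = -57
F (MIN): min(-75, -77) = -77
G (MIN): min(73, 9, -51) = -51
H (MIN): min(-97, 17) = -97
B (MAX): max(-77, -51, -97) = -51
R0 (MIN): min(-57, -51) = -57
MIN at R0 wants the lowest of {A=-57, B=-51}, so chooses A.

A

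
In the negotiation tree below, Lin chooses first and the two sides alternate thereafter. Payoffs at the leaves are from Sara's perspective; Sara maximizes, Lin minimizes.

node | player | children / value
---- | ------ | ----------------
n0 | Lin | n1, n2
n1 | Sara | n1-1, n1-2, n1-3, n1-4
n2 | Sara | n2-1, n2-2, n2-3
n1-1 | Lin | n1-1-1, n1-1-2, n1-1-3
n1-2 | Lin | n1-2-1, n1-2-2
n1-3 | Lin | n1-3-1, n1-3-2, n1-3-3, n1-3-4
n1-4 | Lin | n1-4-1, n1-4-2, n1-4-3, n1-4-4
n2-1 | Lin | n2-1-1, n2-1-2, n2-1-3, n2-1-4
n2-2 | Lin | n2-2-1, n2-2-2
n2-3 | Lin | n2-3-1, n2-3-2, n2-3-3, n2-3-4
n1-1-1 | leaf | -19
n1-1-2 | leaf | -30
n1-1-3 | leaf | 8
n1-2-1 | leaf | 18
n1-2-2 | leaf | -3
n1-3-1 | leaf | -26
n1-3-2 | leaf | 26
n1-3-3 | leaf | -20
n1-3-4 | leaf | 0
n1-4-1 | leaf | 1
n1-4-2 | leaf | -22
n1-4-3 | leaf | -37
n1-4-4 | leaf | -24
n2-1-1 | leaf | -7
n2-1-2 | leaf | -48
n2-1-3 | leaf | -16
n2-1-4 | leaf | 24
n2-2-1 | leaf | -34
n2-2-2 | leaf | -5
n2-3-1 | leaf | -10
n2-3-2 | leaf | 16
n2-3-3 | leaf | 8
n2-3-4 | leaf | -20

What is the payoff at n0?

n1-1 (Lin): min(-19, -30, 8) = -30
n1-2 (Lin): min(18, -3) = -3
n1-3 (Lin): min(-26, 26, -20, 0) = -26
n1-4 (Lin): min(1, -22, -37, -24) = -37
n1 (Sara): max(-30, -3, -26, -37) = -3
n2-1 (Lin): min(-7, -48, -16, 24) = -48
n2-2 (Lin): min(-34, -5) = -34
n2-3 (Lin): min(-10, 16, 8, -20) = -20
n2 (Sara): max(-48, -34, -20) = -20
n0 (Lin): min(-3, -20) = -20

-20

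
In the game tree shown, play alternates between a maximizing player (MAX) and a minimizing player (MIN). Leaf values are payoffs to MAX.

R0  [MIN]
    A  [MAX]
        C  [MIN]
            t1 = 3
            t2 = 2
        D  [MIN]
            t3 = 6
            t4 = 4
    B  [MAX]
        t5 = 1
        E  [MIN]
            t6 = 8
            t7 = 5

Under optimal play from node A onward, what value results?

4

C (MIN): min(3, 2) = 2
D (MIN): min(6, 4) = 4
A (MAX): max(2, 4) = 4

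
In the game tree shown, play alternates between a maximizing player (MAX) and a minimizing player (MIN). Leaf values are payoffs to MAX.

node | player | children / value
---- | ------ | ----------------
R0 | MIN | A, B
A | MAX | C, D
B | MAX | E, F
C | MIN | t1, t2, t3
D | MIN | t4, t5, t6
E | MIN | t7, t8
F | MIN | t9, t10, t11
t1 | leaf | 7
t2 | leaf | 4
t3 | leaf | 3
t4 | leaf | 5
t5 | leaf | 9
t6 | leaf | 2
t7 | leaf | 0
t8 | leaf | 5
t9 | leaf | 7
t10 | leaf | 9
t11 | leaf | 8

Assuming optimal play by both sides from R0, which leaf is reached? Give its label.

C (MIN): min(7, 4, 3) = 3
D (MIN): min(5, 9, 2) = 2
A (MAX): max(3, 2) = 3
E (MIN): min(0, 5) = 0
F (MIN): min(7, 9, 8) = 7
B (MAX): max(0, 7) = 7
R0 (MIN): min(3, 7) = 3
At R0, MIN picks A (lowest: 3).
At A, MAX picks C (highest: 3).
At C, MIN picks t3 (lowest: 3).
Terminal value 3.

t3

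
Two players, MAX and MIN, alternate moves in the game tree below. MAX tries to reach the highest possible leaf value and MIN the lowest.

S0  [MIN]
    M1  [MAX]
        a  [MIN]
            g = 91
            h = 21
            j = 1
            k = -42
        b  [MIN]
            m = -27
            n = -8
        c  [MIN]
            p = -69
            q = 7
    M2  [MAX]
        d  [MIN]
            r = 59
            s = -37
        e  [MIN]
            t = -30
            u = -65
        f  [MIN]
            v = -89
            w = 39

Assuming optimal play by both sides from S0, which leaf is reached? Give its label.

s

a (MIN): min(91, 21, 1, -42) = -42
b (MIN): min(-27, -8) = -27
c (MIN): min(-69, 7) = -69
M1 (MAX): max(-42, -27, -69) = -27
d (MIN): min(59, -37) = -37
e (MIN): min(-30, -65) = -65
f (MIN): min(-89, 39) = -89
M2 (MAX): max(-37, -65, -89) = -37
S0 (MIN): min(-27, -37) = -37
At S0, MIN picks M2 (lowest: -37).
At M2, MAX picks d (highest: -37).
At d, MIN picks s (lowest: -37).
Terminal value -37.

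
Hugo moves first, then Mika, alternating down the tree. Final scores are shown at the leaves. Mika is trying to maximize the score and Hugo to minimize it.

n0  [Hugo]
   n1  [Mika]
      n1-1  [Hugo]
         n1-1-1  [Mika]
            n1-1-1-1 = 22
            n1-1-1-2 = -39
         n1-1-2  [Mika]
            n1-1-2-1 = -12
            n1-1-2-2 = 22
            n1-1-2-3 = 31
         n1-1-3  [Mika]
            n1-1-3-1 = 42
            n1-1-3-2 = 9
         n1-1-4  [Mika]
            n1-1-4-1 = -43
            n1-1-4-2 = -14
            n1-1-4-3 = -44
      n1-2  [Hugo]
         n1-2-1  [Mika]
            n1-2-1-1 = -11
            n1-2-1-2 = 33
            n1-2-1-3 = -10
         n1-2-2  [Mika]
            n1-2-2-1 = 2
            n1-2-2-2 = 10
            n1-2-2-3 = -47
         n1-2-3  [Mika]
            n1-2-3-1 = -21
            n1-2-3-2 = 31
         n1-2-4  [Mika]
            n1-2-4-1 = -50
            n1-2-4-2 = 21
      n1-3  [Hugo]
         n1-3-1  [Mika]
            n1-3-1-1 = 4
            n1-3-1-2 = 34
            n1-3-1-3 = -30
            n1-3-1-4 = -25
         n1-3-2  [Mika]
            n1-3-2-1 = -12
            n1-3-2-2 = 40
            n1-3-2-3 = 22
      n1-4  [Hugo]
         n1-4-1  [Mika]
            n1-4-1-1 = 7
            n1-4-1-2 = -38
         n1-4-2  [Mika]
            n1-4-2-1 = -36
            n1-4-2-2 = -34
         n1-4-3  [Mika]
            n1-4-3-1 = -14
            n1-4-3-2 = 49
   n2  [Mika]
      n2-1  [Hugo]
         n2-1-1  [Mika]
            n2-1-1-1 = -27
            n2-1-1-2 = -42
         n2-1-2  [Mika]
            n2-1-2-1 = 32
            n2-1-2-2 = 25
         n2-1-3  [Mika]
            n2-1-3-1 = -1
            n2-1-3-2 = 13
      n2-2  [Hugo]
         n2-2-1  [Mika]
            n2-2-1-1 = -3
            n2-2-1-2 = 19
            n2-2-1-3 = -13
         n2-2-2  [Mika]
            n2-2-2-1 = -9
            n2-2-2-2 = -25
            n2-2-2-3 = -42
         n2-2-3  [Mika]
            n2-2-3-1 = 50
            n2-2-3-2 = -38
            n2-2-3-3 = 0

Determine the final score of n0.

-9

n1-1-1 (Mika): max(22, -39) = 22
n1-1-2 (Mika): max(-12, 22, 31) = 31
n1-1-3 (Mika): max(42, 9) = 42
n1-1-4 (Mika): max(-43, -14, -44) = -14
n1-1 (Hugo): min(22, 31, 42, -14) = -14
n1-2-1 (Mika): max(-11, 33, -10) = 33
n1-2-2 (Mika): max(2, 10, -47) = 10
n1-2-3 (Mika): max(-21, 31) = 31
n1-2-4 (Mika): max(-50, 21) = 21
n1-2 (Hugo): min(33, 10, 31, 21) = 10
n1-3-1 (Mika): max(4, 34, -30, -25) = 34
n1-3-2 (Mika): max(-12, 40, 22) = 40
n1-3 (Hugo): min(34, 40) = 34
n1-4-1 (Mika): max(7, -38) = 7
n1-4-2 (Mika): max(-36, -34) = -34
n1-4-3 (Mika): max(-14, 49) = 49
n1-4 (Hugo): min(7, -34, 49) = -34
n1 (Mika): max(-14, 10, 34, -34) = 34
n2-1-1 (Mika): max(-27, -42) = -27
n2-1-2 (Mika): max(32, 25) = 32
n2-1-3 (Mika): max(-1, 13) = 13
n2-1 (Hugo): min(-27, 32, 13) = -27
n2-2-1 (Mika): max(-3, 19, -13) = 19
n2-2-2 (Mika): max(-9, -25, -42) = -9
n2-2-3 (Mika): max(50, -38, 0) = 50
n2-2 (Hugo): min(19, -9, 50) = -9
n2 (Mika): max(-27, -9) = -9
n0 (Hugo): min(34, -9) = -9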